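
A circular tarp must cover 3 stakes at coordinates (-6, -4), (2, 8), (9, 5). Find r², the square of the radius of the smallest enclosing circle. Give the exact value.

76.5

Call the three points A, B, C in the order given.
Side lengths²: AB² = 208, AC² = 306, BC² = 58.
Since AC² = 306 ≥ 208 + 58 = 266, the angle opposite AC is not acute, so the smallest enclosing circle has AC as diameter.
Centre = midpoint of AC = (1.5, 0.5), r² = 306/4 = 76.5.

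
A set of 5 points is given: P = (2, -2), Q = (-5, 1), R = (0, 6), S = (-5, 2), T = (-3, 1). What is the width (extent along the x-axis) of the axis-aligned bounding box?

max x = 2, min x = -5, so width = 7.

7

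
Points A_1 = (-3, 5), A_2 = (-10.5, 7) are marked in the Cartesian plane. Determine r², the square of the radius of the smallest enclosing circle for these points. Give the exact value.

The smallest circle enclosing two points has them as diameter endpoints.
Centre = midpoint = (-6.75, 6); r² = |A_1A_2|²/4 = 60.25/4 = 15.0625.

15.0625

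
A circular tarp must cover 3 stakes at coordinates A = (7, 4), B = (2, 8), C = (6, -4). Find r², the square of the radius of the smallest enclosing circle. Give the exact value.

Side lengths²: AB² = 41, AC² = 65, BC² = 160.
Since BC² = 160 ≥ 65 + 41 = 106, the angle opposite BC is not acute, so the smallest enclosing circle has BC as diameter.
Centre = midpoint of BC = (4, 2), r² = 160/4 = 40.

40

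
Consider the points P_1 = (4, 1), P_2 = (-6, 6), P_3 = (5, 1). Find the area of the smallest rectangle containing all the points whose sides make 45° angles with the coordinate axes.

48

In coordinates u = x + y, v = x − y the rectangle is axis-aligned; the map (x,y)→(u,v) scales areas by 2.
u-values: 5, 0, 6; range = 6 − 0 = 6.
v-values: 3, -12, 4; range = 4 − (-12) = 16.
Area = (6 × 16) / 2 = 48.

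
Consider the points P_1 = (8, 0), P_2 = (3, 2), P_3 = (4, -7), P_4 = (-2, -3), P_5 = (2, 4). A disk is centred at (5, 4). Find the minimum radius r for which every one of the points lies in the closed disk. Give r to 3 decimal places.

11.045

The required radius is the distance from (5, 4) to the farthest point.
Squared distances: 25, 8, 122, 98, 9.
Maximum is 122, attained at P_3.
r = √122 ≈ 11.045.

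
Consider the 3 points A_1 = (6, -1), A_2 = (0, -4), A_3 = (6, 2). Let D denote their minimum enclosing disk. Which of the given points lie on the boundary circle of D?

A_2, A_3

Side lengths²: A_1A_2² = 45, A_1A_3² = 9, A_2A_3² = 72.
Since A_2A_3² = 72 ≥ 45 + 9 = 54, the angle opposite A_2A_3 is not acute, so the smallest enclosing circle has A_2A_3 as diameter.
Centre = midpoint of A_2A_3 = (3, -1), r² = 72/4 = 18.
The points at distance exactly r from the centre are A_2, A_3 — 2 points.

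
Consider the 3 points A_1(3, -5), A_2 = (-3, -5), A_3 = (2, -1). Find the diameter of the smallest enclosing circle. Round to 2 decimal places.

6.60

Side lengths²: A_1A_2² = 36, A_1A_3² = 17, A_2A_3² = 41.
Since A_2A_3² = 41 < 36 + 17 = 53, the triangle is acute, so the smallest enclosing circle is the circumcircle.
Circumcentre = (0, -3.625), r² = 10.890625.
Diameter = 2r = 2√(10.890625) ≈ 6.60.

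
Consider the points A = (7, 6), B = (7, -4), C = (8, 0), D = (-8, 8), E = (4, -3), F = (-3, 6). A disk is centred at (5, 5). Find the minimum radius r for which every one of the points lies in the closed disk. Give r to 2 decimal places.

13.34

The required radius is the distance from (5, 5) to the farthest point.
Squared distances: 5, 85, 34, 178, 65, 65.
Maximum is 178, attained at D.
r = √178 ≈ 13.34.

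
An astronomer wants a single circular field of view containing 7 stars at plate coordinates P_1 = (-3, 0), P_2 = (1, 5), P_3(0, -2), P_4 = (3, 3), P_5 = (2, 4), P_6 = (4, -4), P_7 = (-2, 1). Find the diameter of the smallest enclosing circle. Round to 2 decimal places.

A smallest enclosing disk is always determined by at most three of the input points on its boundary.
The minimum enclosing circle is determined by three boundary points: P_1, P_2, P_6.
Their circumcentre is (61/34, 9/34) with r² = 13325/578.
The farthest remaining point P_7 is at distance² 8633/578 ≤ 13325/578.
Diameter = 2r = 2√(13325/578) ≈ 9.60.

9.60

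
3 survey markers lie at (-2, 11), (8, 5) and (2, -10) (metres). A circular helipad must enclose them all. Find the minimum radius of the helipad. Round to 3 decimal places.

Call the three points A, B, C in the order given.
Side lengths²: AB² = 136, AC² = 457, BC² = 261.
Since AC² = 457 ≥ 261 + 136 = 397, the angle opposite AC is not acute, so the smallest enclosing circle has AC as diameter.
Centre = midpoint of AC = (0, 0.5), r² = 457/4 = 114.25.
r = √(114.25) ≈ 10.689.

10.689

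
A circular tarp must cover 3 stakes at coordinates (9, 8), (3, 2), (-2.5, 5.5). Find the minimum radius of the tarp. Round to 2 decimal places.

5.88

Call the three points A, B, C in the order given.
Side lengths²: AB² = 72, AC² = 138.5, BC² = 42.5.
Since AC² = 138.5 ≥ 72 + 42.5 = 114.5, the angle opposite AC is not acute, so the smallest enclosing circle has AC as diameter.
Centre = midpoint of AC = (3.25, 6.75), r² = 138.5/4 = 34.625.
r = √(34.625) ≈ 5.88.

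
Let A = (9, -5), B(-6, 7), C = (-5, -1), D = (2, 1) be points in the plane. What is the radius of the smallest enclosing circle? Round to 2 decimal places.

9.60

A smallest enclosing disk is always determined by at most three of the input points on its boundary.
The farthest pair is A–B with squared distance 369. The circle on this segment as diameter has centre (1.5, 1) and r² = 369/4 = 92.25.
Check C: distance² to centre = 46.25 ≤ 92.25, so it lies inside.
All remaining points lie in this disk, and no smaller disk contains both endpoints, so this is the minimum enclosing circle.
r = √(92.25) ≈ 9.60.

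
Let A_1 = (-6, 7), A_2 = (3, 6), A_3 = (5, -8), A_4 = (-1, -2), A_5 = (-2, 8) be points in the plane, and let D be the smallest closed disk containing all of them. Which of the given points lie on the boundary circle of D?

The minimum enclosing circle of a finite set is fixed by two of the points (as a diameter) or three (as a circumcircle).
The farthest pair is A_1–A_3 with squared distance 346. The circle on this segment as diameter has centre (-0.5, -0.5) and r² = 346/4 = 86.5.
Check A_2: distance² to centre = 54.5 ≤ 86.5, so it lies inside.
All remaining points lie in this disk, and no smaller disk contains both endpoints, so this is the minimum enclosing circle.
The points at distance exactly r from the centre are A_1, A_3 — 2 points.

A_1, A_3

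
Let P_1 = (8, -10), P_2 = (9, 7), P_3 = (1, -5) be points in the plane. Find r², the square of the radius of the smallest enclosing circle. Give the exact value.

72.5

Side lengths²: P_1P_2² = 290, P_1P_3² = 74, P_2P_3² = 208.
Since P_1P_2² = 290 ≥ 208 + 74 = 282, the angle opposite P_1P_2 is not acute, so the smallest enclosing circle has P_1P_2 as diameter.
Centre = midpoint of P_1P_2 = (8.5, -1.5), r² = 290/4 = 72.5.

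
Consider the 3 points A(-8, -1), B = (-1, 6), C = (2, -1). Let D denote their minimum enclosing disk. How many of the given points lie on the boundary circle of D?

Side lengths²: AB² = 98, AC² = 100, BC² = 58.
Since AC² = 100 < 98 + 58 = 156, the triangle is acute, so the smallest enclosing circle is the circumcircle.
Circumcentre = (-3, 1), r² = 29.
The points at distance exactly r from the centre are A, B, C — 3 points.

3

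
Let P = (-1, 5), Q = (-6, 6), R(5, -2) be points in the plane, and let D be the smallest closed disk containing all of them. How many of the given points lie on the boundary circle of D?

Side lengths²: PQ² = 26, PR² = 85, QR² = 185.
Since QR² = 185 ≥ 85 + 26 = 111, the angle opposite QR is not acute, so the smallest enclosing circle has QR as diameter.
Centre = midpoint of QR = (-0.5, 2), r² = 185/4 = 46.25.
The points at distance exactly r from the centre are Q, R — 2 points.

2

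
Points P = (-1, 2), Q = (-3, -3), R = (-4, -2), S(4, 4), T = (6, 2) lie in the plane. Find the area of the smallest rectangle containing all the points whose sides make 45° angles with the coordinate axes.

49

In coordinates u = x + y, v = x − y the rectangle is axis-aligned; the map (x,y)→(u,v) scales areas by 2.
u-values: 1, -6, -6, 8, 8; range = 8 − (-6) = 14.
v-values: -3, 0, -2, 0, 4; range = 4 − (-3) = 7.
Area = (14 × 7) / 2 = 49.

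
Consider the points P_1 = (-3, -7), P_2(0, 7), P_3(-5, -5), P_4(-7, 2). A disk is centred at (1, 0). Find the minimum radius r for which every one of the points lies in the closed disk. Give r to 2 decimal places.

The required radius is the distance from (1, 0) to the farthest point.
Squared distances: 65, 50, 61, 68.
Maximum is 68, attained at P_4.
r = √68 ≈ 8.25.

8.25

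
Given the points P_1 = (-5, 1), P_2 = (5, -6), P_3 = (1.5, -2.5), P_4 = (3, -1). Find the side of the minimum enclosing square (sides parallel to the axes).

10

The bounding box has width 10 and height 7.
An axis-aligned square enclosing the set must have side ≥ max(width, height).
So the minimum side is max(10, 7) = 10.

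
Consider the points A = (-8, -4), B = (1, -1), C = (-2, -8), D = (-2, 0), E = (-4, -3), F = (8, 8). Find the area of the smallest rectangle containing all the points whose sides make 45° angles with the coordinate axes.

140

In coordinates u = x + y, v = x − y the rectangle is axis-aligned; the map (x,y)→(u,v) scales areas by 2.
u-values: -12, 0, -10, -2, -7, 16; range = 16 − (-12) = 28.
v-values: -4, 2, 6, -2, -1, 0; range = 6 − (-4) = 10.
Area = (28 × 10) / 2 = 140.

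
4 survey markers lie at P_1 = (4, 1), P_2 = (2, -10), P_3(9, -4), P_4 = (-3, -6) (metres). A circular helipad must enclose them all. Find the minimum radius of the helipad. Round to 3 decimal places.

The farthest pair is P_3–P_4 with squared distance 148. The circle on this segment as diameter has centre (3, -5) and r² = 148/4 = 37.
Check P_1: distance² to centre = 37 ≤ 37, so it lies inside.
All remaining points lie in this disk, and no smaller disk contains both endpoints, so this is the minimum enclosing circle.
r = √37 ≈ 6.083.

6.083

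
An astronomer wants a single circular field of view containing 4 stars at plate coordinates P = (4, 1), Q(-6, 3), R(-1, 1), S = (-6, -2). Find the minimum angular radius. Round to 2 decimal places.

The minimum enclosing circle of a finite set is fixed by two of the points (as a diameter) or three (as a circumcircle).
The minimum enclosing circle is determined by three boundary points: P, Q, S.
Their circumcentre is (-1.3, 0.5) with r² = 28.34.
The farthest remaining point R is at distance² 0.34 ≤ 28.34.
r = √(28.34) ≈ 5.32.

5.32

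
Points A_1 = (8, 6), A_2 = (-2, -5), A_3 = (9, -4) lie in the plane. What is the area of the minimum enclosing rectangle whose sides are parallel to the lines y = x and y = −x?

115.5

In coordinates u = x + y, v = x − y the rectangle is axis-aligned; the map (x,y)→(u,v) scales areas by 2.
u-values: 14, -7, 5; range = 14 − (-7) = 21.
v-values: 2, 3, 13; range = 13 − 2 = 11.
Area = (21 × 11) / 2 = 115.5.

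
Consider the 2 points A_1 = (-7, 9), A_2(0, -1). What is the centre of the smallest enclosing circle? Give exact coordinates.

(-3.5, 4)

The smallest circle enclosing two points has them as diameter endpoints.
Centre = midpoint = (-3.5, 4); r² = |A_1A_2|²/4 = 149/4 = 37.25.
Centre = (-3.5, 4).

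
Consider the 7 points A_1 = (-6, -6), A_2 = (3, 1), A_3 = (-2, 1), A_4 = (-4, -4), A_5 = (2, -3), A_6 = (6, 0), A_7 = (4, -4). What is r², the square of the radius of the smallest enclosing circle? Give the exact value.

45

The minimum enclosing circle of a finite set is fixed by two of the points (as a diameter) or three (as a circumcircle).
The farthest pair is A_1–A_6 with squared distance 180. The circle on this segment as diameter has centre (0, -3) and r² = 180/4 = 45.
Check A_2: distance² to centre = 25 ≤ 45, so it lies inside.
All remaining points lie in this disk, and no smaller disk contains both endpoints, so this is the minimum enclosing circle.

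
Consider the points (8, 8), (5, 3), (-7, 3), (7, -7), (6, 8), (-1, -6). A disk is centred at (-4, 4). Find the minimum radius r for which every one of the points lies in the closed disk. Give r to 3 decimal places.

15.556

The required radius is the distance from (-4, 4) to the farthest point.
Squared distances: 160, 82, 10, 242, 116, 109.
Maximum is 242, attained at (7, -7).
r = √242 ≈ 15.556.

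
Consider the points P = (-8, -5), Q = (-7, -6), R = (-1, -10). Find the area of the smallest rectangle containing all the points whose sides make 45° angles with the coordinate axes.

12

In coordinates u = x + y, v = x − y the rectangle is axis-aligned; the map (x,y)→(u,v) scales areas by 2.
u-values: -13, -13, -11; range = -11 − (-13) = 2.
v-values: -3, -1, 9; range = 9 − (-3) = 12.
Area = (2 × 12) / 2 = 12.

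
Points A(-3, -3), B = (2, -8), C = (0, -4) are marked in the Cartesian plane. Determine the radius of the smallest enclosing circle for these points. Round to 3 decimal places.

Side lengths²: AB² = 50, AC² = 10, BC² = 20.
Since AB² = 50 ≥ 20 + 10 = 30, the angle opposite AB is not acute, so the smallest enclosing circle has AB as diameter.
Centre = midpoint of AB = (-0.5, -5.5), r² = 50/4 = 12.5.
r = √(12.5) ≈ 3.536.

3.536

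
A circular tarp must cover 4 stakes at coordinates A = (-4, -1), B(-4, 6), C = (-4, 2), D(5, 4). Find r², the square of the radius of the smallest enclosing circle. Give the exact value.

4505/162

A smallest enclosing disk is always determined by at most three of the input points on its boundary.
The minimum enclosing circle is determined by three boundary points: A, B, D.
Their circumcentre is (-1/18, 2.5) with r² = 4505/162.
The farthest remaining point C is at distance² 2561/162 ≤ 4505/162.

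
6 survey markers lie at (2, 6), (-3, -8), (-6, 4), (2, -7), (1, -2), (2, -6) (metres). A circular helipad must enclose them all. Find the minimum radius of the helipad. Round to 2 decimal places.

7.43

The farthest pair is (2, 6)–(-3, -8) with squared distance 221. The circle on this segment as diameter has centre (-0.5, -1) and r² = 221/4 = 55.25.
Check (-6, 4): distance² to centre = 55.25 ≤ 55.25, so it lies inside.
All remaining points lie in this disk, and no smaller disk contains both endpoints, so this is the minimum enclosing circle.
r = √(55.25) ≈ 7.43.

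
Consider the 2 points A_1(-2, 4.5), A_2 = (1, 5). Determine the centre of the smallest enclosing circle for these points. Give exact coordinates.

The smallest circle enclosing two points has them as diameter endpoints.
Centre = midpoint = (-0.5, 4.75); r² = |A_1A_2|²/4 = 9.25/4 = 2.3125.
Centre = (-0.5, 4.75).

(-0.5, 4.75)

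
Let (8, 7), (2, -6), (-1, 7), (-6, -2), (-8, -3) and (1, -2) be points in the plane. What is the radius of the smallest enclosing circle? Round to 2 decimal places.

9.43

A smallest enclosing disk is always determined by at most three of the input points on its boundary.
The farthest pair is (8, 7)–(-8, -3) with squared distance 356. The circle on this segment as diameter has centre (0, 2) and r² = 356/4 = 89.
Check (2, -6): distance² to centre = 68 ≤ 89, so it lies inside.
All remaining points lie in this disk, and no smaller disk contains both endpoints, so this is the minimum enclosing circle.
r = √89 ≈ 9.43.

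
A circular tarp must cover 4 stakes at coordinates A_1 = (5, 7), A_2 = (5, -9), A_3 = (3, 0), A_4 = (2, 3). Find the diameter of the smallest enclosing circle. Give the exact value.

By Welzl's lemma the MEC is supported by two points (diametrically opposite) or three points (on a circumcircle).
The farthest pair is A_1–A_2 with squared distance 256. The circle on this segment as diameter has centre (5, -1) and r² = 256/4 = 64.
Check A_3: distance² to centre = 5 ≤ 64, so it lies inside.
All remaining points lie in this disk, and no smaller disk contains both endpoints, so this is the minimum enclosing circle.
Diameter = 2r = 2√64 = 16.

16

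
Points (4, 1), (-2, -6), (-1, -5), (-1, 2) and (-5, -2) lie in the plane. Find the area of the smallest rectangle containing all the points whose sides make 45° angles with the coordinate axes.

45.5

In coordinates u = x + y, v = x − y the rectangle is axis-aligned; the map (x,y)→(u,v) scales areas by 2.
u-values: 5, -8, -6, 1, -7; range = 5 − (-8) = 13.
v-values: 3, 4, 4, -3, -3; range = 4 − (-3) = 7.
Area = (13 × 7) / 2 = 45.5.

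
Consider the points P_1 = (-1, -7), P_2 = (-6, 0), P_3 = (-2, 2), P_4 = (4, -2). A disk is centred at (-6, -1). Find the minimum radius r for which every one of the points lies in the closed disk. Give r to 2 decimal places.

The required radius is the distance from (-6, -1) to the farthest point.
Squared distances: 61, 1, 25, 101.
Maximum is 101, attained at P_4.
r = √101 ≈ 10.05.

10.05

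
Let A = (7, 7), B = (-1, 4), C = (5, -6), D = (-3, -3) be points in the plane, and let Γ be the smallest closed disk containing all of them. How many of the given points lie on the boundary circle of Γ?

3

A smallest enclosing disk is always determined by at most three of the input points on its boundary.
The minimum enclosing circle is determined by three boundary points: A, C, D.
Their circumcentre is (67/22, 21/22) with r² = 12629/242.
The farthest remaining point B is at distance² 6205/242 ≤ 12629/242.
The points at distance exactly r from the centre are A, C, D — 3 points.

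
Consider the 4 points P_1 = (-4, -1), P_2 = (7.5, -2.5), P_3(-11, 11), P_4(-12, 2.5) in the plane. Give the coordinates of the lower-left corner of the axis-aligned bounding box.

(-12, -2.5)

x-range [-12, 7.5], y-range [-2.5, 11].
The lower-left corner is (-12, -2.5).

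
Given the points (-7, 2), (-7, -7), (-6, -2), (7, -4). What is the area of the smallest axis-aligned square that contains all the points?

196

The bounding box has width 14 and height 9.
An axis-aligned square enclosing the set must have side ≥ max(width, height).
So the minimum side is max(14, 9) = 14.
Area = 14² = 196.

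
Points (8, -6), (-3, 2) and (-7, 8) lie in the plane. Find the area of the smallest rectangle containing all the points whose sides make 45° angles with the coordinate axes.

In coordinates u = x + y, v = x − y the rectangle is axis-aligned; the map (x,y)→(u,v) scales areas by 2.
u-values: 2, -1, 1; range = 2 − (-1) = 3.
v-values: 14, -5, -15; range = 14 − (-15) = 29.
Area = (3 × 29) / 2 = 43.5.

43.5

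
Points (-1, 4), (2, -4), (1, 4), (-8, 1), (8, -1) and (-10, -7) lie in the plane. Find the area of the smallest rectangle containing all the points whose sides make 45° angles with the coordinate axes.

In coordinates u = x + y, v = x − y the rectangle is axis-aligned; the map (x,y)→(u,v) scales areas by 2.
u-values: 3, -2, 5, -7, 7, -17; range = 7 − (-17) = 24.
v-values: -5, 6, -3, -9, 9, -3; range = 9 − (-9) = 18.
Area = (24 × 18) / 2 = 216.

216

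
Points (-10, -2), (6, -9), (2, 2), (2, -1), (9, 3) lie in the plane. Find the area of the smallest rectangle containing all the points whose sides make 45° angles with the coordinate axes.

276

In coordinates u = x + y, v = x − y the rectangle is axis-aligned; the map (x,y)→(u,v) scales areas by 2.
u-values: -12, -3, 4, 1, 12; range = 12 − (-12) = 24.
v-values: -8, 15, 0, 3, 6; range = 15 − (-8) = 23.
Area = (24 × 23) / 2 = 276.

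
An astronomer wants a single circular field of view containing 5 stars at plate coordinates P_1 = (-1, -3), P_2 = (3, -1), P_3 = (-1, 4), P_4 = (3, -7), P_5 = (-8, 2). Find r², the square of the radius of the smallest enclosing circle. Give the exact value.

A smallest enclosing disk is always determined by at most three of the input points on its boundary.
The farthest pair is P_4–P_5 with squared distance 202. The circle on this segment as diameter has centre (-2.5, -2.5) and r² = 202/4 = 50.5.
Check P_1: distance² to centre = 2.5 ≤ 50.5, so it lies inside.
All remaining points lie in this disk, and no smaller disk contains both endpoints, so this is the minimum enclosing circle.

50.5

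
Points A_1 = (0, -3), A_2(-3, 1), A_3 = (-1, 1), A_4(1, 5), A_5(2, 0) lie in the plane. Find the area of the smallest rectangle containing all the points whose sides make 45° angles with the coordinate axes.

In coordinates u = x + y, v = x − y the rectangle is axis-aligned; the map (x,y)→(u,v) scales areas by 2.
u-values: -3, -2, 0, 6, 2; range = 6 − (-3) = 9.
v-values: 3, -4, -2, -4, 2; range = 3 − (-4) = 7.
Area = (9 × 7) / 2 = 31.5.

31.5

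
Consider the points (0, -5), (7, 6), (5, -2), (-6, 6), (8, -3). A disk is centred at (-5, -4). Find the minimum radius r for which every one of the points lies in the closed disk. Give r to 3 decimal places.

The required radius is the distance from (-5, -4) to the farthest point.
Squared distances: 26, 244, 104, 101, 170.
Maximum is 244, attained at (7, 6).
r = √244 ≈ 15.620.

15.620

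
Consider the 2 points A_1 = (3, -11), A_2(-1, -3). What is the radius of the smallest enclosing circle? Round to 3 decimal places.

The smallest circle enclosing two points has them as diameter endpoints.
Centre = midpoint = (1, -7); r² = |A_1A_2|²/4 = 80/4 = 20.
r = √20 ≈ 4.472.

4.472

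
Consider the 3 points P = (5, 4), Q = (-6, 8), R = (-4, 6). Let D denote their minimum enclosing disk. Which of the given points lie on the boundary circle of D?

P, Q

Side lengths²: PQ² = 137, PR² = 85, QR² = 8.
Since PQ² = 137 ≥ 85 + 8 = 93, the angle opposite PQ is not acute, so the smallest enclosing circle has PQ as diameter.
Centre = midpoint of PQ = (-0.5, 6), r² = 137/4 = 34.25.
The points at distance exactly r from the centre are P, Q — 2 points.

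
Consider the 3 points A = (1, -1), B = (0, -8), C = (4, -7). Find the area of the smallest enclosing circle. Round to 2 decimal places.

41.21

Side lengths²: AB² = 50, AC² = 45, BC² = 17.
Since AB² = 50 < 45 + 17 = 62, the triangle is acute, so the smallest enclosing circle is the circumcircle.
Circumcentre = (23/18, -83/18), r² = 2125/162.
Area = π·r² = π·2125/162 ≈ 41.21.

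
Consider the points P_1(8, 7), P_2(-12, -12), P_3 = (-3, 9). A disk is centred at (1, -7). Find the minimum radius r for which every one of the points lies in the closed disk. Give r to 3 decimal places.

The required radius is the distance from (1, -7) to the farthest point.
Squared distances: 245, 194, 272.
Maximum is 272, attained at P_3.
r = √272 ≈ 16.492.

16.492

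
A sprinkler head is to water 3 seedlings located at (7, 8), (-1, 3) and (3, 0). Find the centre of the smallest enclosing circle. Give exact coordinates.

Call the three points A, B, C in the order given.
Side lengths²: AB² = 89, AC² = 80, BC² = 25.
Since AB² = 89 < 80 + 25 = 105, the triangle is acute, so the smallest enclosing circle is the circumcircle.
Circumcentre = (38/11, 105/22), r² = 11125/484.
Centre = (38/11, 105/22).

(38/11, 105/22)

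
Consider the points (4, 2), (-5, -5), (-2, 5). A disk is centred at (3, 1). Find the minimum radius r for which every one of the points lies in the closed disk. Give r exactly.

The required radius is the distance from (3, 1) to the farthest point.
Squared distances: 2, 100, 41.
Maximum is 100, attained at (-5, -5).
r = √100 = 10.

10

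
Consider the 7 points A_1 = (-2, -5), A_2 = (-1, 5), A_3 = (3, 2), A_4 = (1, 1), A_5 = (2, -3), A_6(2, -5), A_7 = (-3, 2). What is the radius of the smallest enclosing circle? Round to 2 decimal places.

The minimum enclosing circle of a finite set is fixed by two of the points (as a diameter) or three (as a circumcircle).
The minimum enclosing circle is determined by three boundary points: A_1, A_2, A_6.
Their circumcentre is (0, -0.15) with r² = 27.5225.
The farthest remaining point A_3 is at distance² 13.6225 ≤ 27.5225.
r = √(27.5225) ≈ 5.25.

5.25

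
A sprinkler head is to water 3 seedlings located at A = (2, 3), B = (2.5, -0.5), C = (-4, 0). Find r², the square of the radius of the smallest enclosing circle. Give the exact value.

425/36

Side lengths²: AB² = 12.5, AC² = 45, BC² = 42.5.
Since AC² = 45 < 42.5 + 12.5 = 55, the triangle is acute, so the smallest enclosing circle is the circumcircle.
Circumcentre = (-2/3, 5/6), r² = 425/36.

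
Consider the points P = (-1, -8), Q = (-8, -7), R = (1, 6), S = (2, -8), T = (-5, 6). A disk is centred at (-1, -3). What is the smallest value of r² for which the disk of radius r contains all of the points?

The required radius is the distance from (-1, -3) to the farthest point.
Squared distances: 25, 65, 85, 34, 97.
Maximum is 97, attained at T.

97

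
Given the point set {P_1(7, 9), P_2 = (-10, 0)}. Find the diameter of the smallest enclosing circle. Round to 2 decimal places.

The smallest circle enclosing two points has them as diameter endpoints.
Centre = midpoint = (-1.5, 4.5); r² = |P_1P_2|²/4 = 370/4 = 92.5.
Diameter = 2r = 2√(92.5) ≈ 19.24.

19.24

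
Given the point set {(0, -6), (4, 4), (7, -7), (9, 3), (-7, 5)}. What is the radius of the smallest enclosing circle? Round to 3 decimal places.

9.244

By Welzl's lemma the MEC is supported by two points (diametrically opposite) or three points (on a circumcircle).
The minimum enclosing circle is determined by three boundary points: (7, -7), (9, 3), (-7, 5).
Their circumcentre is (18/41, -20/41) with r² = 143650/1681.
The farthest remaining point (4, 4) is at distance² 55172/1681 ≤ 143650/1681.
r = √(143650/1681) ≈ 9.244.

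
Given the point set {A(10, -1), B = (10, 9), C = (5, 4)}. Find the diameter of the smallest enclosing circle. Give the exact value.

10

Side lengths²: AB² = 100, AC² = 50, BC² = 50.
Since AB² = 100 ≥ 50 + 50 = 100, the angle opposite AB is not acute, so the smallest enclosing circle has AB as diameter.
Centre = midpoint of AB = (10, 4), r² = 100/4 = 25.
Diameter = 2r = 2√25 = 10.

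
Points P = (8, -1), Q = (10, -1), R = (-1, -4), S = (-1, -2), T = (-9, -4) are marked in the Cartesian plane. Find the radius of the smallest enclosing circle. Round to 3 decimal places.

A smallest enclosing disk is always determined by at most three of the input points on its boundary.
The farthest pair is Q–T with squared distance 370. The circle on this segment as diameter has centre (0.5, -2.5) and r² = 370/4 = 92.5.
Check P: distance² to centre = 58.5 ≤ 92.5, so it lies inside.
All remaining points lie in this disk, and no smaller disk contains both endpoints, so this is the minimum enclosing circle.
r = √(92.5) ≈ 9.618.

9.618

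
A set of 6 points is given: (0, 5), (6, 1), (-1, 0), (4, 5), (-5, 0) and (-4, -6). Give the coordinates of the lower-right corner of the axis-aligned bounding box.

x-range [-5, 6], y-range [-6, 5].
The lower-right corner is (6, -6).

(6, -6)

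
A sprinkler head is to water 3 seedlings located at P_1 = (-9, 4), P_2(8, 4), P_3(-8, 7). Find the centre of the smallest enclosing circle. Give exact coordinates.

(-0.5, 4)

Side lengths²: P_1P_2² = 289, P_1P_3² = 10, P_2P_3² = 265.
Since P_1P_2² = 289 ≥ 265 + 10 = 275, the angle opposite P_1P_2 is not acute, so the smallest enclosing circle has P_1P_2 as diameter.
Centre = midpoint of P_1P_2 = (-0.5, 4), r² = 289/4 = 72.25.
Centre = (-0.5, 4).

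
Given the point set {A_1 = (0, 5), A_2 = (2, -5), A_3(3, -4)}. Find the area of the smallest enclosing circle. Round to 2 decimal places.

81.68

Side lengths²: A_1A_2² = 104, A_1A_3² = 90, A_2A_3² = 2.
Since A_1A_2² = 104 ≥ 90 + 2 = 92, the angle opposite A_1A_2 is not acute, so the smallest enclosing circle has A_1A_2 as diameter.
Centre = midpoint of A_1A_2 = (1, 0), r² = 104/4 = 26.
Area = π·r² = π·26 ≈ 81.68.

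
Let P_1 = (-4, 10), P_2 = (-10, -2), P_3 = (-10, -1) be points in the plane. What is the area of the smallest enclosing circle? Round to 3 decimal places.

Side lengths²: P_1P_2² = 180, P_1P_3² = 157, P_2P_3² = 1.
Since P_1P_2² = 180 ≥ 157 + 1 = 158, the angle opposite P_1P_2 is not acute, so the smallest enclosing circle has P_1P_2 as diameter.
Centre = midpoint of P_1P_2 = (-7, 4), r² = 180/4 = 45.
Area = π·r² = π·45 ≈ 141.372.

141.372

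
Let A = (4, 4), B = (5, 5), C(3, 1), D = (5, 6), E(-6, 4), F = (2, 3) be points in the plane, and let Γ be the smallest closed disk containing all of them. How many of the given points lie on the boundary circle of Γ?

2

By Welzl's lemma the MEC is supported by two points (diametrically opposite) or three points (on a circumcircle).
The farthest pair is D–E with squared distance 125. The circle on this segment as diameter has centre (-0.5, 5) and r² = 125/4 = 31.25.
Check A: distance² to centre = 21.25 ≤ 31.25, so it lies inside.
All remaining points lie in this disk, and no smaller disk contains both endpoints, so this is the minimum enclosing circle.
The points at distance exactly r from the centre are D, E — 2 points.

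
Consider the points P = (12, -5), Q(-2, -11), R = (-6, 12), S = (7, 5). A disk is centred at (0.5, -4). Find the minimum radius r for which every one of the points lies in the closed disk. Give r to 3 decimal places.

17.270

The required radius is the distance from (0.5, -4) to the farthest point.
Squared distances: 133.25, 55.25, 298.25, 123.25.
Maximum is 298.25, attained at R.
r = √(298.25) ≈ 17.270.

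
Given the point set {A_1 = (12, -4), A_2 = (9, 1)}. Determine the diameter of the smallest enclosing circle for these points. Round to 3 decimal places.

The smallest circle enclosing two points has them as diameter endpoints.
Centre = midpoint = (10.5, -1.5); r² = |A_1A_2|²/4 = 34/4 = 8.5.
Diameter = 2r = 2√(8.5) ≈ 5.831.

5.831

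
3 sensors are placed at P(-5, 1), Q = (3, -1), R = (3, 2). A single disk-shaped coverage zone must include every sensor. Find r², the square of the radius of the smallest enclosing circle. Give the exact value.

17.265625

Side lengths²: PQ² = 68, PR² = 65, QR² = 9.
Since PQ² = 68 < 65 + 9 = 74, the triangle is acute, so the smallest enclosing circle is the circumcircle.
Circumcentre = (-0.875, 0.5), r² = 17.265625.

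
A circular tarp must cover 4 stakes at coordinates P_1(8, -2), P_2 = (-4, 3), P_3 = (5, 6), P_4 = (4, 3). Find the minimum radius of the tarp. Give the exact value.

6.5

The farthest pair is P_1–P_2 with squared distance 169. The circle on this segment as diameter has centre (2, 0.5) and r² = 169/4 = 42.25.
Check P_3: distance² to centre = 39.25 ≤ 42.25, so it lies inside.
All remaining points lie in this disk, and no smaller disk contains both endpoints, so this is the minimum enclosing circle.
r = √(42.25) = 6.5.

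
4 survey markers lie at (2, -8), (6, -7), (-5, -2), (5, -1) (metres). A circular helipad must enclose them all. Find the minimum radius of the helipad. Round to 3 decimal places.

6.042

By Welzl's lemma the MEC is supported by two points (diametrically opposite) or three points (on a circumcircle).
The farthest pair is (6, -7)–(-5, -2) with squared distance 146. The circle on this segment as diameter has centre (0.5, -4.5) and r² = 146/4 = 36.5.
Check (2, -8): distance² to centre = 14.5 ≤ 36.5, so it lies inside.
All remaining points lie in this disk, and no smaller disk contains both endpoints, so this is the minimum enclosing circle.
r = √(36.5) ≈ 6.042.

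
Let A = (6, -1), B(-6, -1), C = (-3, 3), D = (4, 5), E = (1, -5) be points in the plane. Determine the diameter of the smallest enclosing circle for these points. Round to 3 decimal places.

By Welzl's lemma the MEC is supported by two points (diametrically opposite) or three points (on a circumcircle).
The minimum enclosing circle is determined by three boundary points: A, B, D.
Their circumcentre is (0, 1/3) with r² = 340/9.
The farthest remaining point E is at distance² 265/9 ≤ 340/9.
Diameter = 2r = 2√(340/9) ≈ 12.293.

12.293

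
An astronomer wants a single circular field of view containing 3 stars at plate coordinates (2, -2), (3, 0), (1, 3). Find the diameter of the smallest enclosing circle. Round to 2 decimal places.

Call the three points A, B, C in the order given.
Side lengths²: AB² = 5, AC² = 26, BC² = 13.
Since AC² = 26 ≥ 13 + 5 = 18, the angle opposite AC is not acute, so the smallest enclosing circle has AC as diameter.
Centre = midpoint of AC = (1.5, 0.5), r² = 26/4 = 6.5.
Diameter = 2r = 2√(6.5) ≈ 5.10.

5.10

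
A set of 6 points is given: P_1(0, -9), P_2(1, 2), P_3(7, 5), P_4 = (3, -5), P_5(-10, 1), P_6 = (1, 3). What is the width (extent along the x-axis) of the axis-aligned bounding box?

17

max x = 7, min x = -10, so width = 17.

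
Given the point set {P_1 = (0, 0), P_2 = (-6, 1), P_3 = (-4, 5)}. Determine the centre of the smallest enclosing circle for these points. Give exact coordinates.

Side lengths²: P_1P_2² = 37, P_1P_3² = 41, P_2P_3² = 20.
Since P_1P_3² = 41 < 37 + 20 = 57, the triangle is acute, so the smallest enclosing circle is the circumcircle.
Circumcentre = (-36/13, 49/26), r² = 7585/676.
Centre = (-36/13, 49/26).

(-36/13, 49/26)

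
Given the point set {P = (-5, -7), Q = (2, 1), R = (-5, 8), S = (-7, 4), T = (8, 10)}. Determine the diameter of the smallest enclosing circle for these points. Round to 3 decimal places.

The farthest pair is P–T with squared distance 458. The circle on this segment as diameter has centre (1.5, 1.5) and r² = 458/4 = 114.5.
Check Q: distance² to centre = 0.5 ≤ 114.5, so it lies inside.
All remaining points lie in this disk, and no smaller disk contains both endpoints, so this is the minimum enclosing circle.
Diameter = 2r = 2√(114.5) ≈ 21.401.

21.401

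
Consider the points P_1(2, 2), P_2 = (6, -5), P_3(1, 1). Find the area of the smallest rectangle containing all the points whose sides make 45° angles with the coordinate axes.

In coordinates u = x + y, v = x − y the rectangle is axis-aligned; the map (x,y)→(u,v) scales areas by 2.
u-values: 4, 1, 2; range = 4 − 1 = 3.
v-values: 0, 11, 0; range = 11 − 0 = 11.
Area = (3 × 11) / 2 = 16.5.

16.5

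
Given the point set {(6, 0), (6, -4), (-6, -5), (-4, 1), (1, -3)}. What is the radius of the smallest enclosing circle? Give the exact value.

By Welzl's lemma the MEC is supported by two points (diametrically opposite) or three points (on a circumcircle).
The farthest pair is (6, 0)–(-6, -5) with squared distance 169. The circle on this segment as diameter has centre (0, -2.5) and r² = 169/4 = 42.25.
Check (6, -4): distance² to centre = 38.25 ≤ 42.25, so it lies inside.
All remaining points lie in this disk, and no smaller disk contains both endpoints, so this is the minimum enclosing circle.
r = √(42.25) = 6.5.

6.5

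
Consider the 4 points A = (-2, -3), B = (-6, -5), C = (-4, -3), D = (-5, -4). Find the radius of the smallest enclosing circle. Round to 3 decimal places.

2.236

The farthest pair is A–B with squared distance 20. The circle on this segment as diameter has centre (-4, -4) and r² = 20/4 = 5.
Check C: distance² to centre = 1 ≤ 5, so it lies inside.
All remaining points lie in this disk, and no smaller disk contains both endpoints, so this is the minimum enclosing circle.
r = √5 ≈ 2.236.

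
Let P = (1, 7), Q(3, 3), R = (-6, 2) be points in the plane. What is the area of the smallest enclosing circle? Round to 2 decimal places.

Side lengths²: PQ² = 20, PR² = 74, QR² = 82.
Since QR² = 82 < 74 + 20 = 94, the triangle is acute, so the smallest enclosing circle is the circumcircle.
Circumcentre = (-30/19, 61/19), r² = 7585/361.
Area = π·r² = π·7585/361 ≈ 66.01.

66.01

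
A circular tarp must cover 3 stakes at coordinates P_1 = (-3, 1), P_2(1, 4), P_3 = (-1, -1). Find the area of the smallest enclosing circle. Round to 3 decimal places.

23.241

Side lengths²: P_1P_2² = 25, P_1P_3² = 8, P_2P_3² = 29.
Since P_2P_3² = 29 < 25 + 8 = 33, the triangle is acute, so the smallest enclosing circle is the circumcircle.
Circumcentre = (-5/14, 23/14), r² = 725/98.
Area = π·r² = π·725/98 ≈ 23.241.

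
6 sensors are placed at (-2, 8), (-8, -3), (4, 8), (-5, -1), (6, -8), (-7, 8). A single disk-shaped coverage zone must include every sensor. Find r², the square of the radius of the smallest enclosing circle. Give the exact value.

106.25

By Welzl's lemma the MEC is supported by two points (diametrically opposite) or three points (on a circumcircle).
The farthest pair is (6, -8)–(-7, 8) with squared distance 425. The circle on this segment as diameter has centre (-0.5, 0) and r² = 425/4 = 106.25.
Check (-2, 8): distance² to centre = 66.25 ≤ 106.25, so it lies inside.
All remaining points lie in this disk, and no smaller disk contains both endpoints, so this is the minimum enclosing circle.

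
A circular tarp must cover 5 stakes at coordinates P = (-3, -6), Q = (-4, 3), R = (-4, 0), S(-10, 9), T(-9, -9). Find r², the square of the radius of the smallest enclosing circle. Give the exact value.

By Welzl's lemma the MEC is supported by two points (diametrically opposite) or three points (on a circumcircle).
The farthest pair is S–T with squared distance 325. The circle on this segment as diameter has centre (-9.5, 0) and r² = 325/4 = 81.25.
Check P: distance² to centre = 78.25 ≤ 81.25, so it lies inside.
All remaining points lie in this disk, and no smaller disk contains both endpoints, so this is the minimum enclosing circle.

81.25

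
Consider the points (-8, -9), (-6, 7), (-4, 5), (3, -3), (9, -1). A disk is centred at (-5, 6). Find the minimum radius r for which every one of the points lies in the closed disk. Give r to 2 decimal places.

The required radius is the distance from (-5, 6) to the farthest point.
Squared distances: 234, 2, 2, 145, 245.
Maximum is 245, attained at (9, -1).
r = √245 ≈ 15.65.

15.65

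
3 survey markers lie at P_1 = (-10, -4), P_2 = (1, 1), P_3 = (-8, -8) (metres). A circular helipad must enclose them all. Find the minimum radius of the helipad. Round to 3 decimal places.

6.368

Side lengths²: P_1P_2² = 146, P_1P_3² = 20, P_2P_3² = 162.
Since P_2P_3² = 162 < 146 + 20 = 166, the triangle is acute, so the smallest enclosing circle is the circumcircle.
Circumcentre = (-11/3, -10/3), r² = 365/9.
r = √(365/9) ≈ 6.368.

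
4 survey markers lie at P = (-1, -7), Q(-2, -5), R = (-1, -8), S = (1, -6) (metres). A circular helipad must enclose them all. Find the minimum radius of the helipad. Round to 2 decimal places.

The minimum enclosing circle of a finite set is fixed by two of the points (as a diameter) or three (as a circumcircle).
The minimum enclosing circle is determined by three boundary points: Q, R, S.
Their circumcentre is (-0.75, -6.25) with r² = 3.125.
The farthest remaining point P is at distance² 0.625 ≤ 3.125.
r = √(3.125) ≈ 1.77.

1.77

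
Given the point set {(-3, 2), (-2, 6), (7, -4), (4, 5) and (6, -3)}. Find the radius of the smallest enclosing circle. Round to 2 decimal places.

A smallest enclosing disk is always determined by at most three of the input points on its boundary.
The farthest pair is (-2, 6)–(7, -4) with squared distance 181. The circle on this segment as diameter has centre (2.5, 1) and r² = 181/4 = 45.25.
Check (-3, 2): distance² to centre = 31.25 ≤ 45.25, so it lies inside.
All remaining points lie in this disk, and no smaller disk contains both endpoints, so this is the minimum enclosing circle.
r = √(45.25) ≈ 6.73.

6.73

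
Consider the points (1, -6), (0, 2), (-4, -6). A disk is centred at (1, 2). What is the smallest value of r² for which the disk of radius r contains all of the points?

The required radius is the distance from (1, 2) to the farthest point.
Squared distances: 64, 1, 89.
Maximum is 89, attained at (-4, -6).

89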